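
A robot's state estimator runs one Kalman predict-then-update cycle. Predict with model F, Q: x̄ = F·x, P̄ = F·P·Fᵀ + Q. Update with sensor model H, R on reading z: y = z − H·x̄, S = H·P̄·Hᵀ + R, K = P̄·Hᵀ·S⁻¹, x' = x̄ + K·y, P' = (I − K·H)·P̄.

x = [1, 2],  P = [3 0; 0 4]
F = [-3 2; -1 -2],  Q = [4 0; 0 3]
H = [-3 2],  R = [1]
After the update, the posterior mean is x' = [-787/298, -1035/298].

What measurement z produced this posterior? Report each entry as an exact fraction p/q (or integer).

x̄ = F·x = [1, -5]
P̄ = F·P·Fᵀ + Q = [47 -7; -7 22]
S = H·P̄·Hᵀ + R = [596]
K = P̄·Hᵀ·S⁻¹ = [-155/596; 65/596]
x' − x̄ = [-1085/298, 455/298] = K·y
y = (KᵀK)⁻¹·Kᵀ·(x' − x̄) = [14]
z = y + H·x̄ = [14] + [-13] = [1]

z = [1]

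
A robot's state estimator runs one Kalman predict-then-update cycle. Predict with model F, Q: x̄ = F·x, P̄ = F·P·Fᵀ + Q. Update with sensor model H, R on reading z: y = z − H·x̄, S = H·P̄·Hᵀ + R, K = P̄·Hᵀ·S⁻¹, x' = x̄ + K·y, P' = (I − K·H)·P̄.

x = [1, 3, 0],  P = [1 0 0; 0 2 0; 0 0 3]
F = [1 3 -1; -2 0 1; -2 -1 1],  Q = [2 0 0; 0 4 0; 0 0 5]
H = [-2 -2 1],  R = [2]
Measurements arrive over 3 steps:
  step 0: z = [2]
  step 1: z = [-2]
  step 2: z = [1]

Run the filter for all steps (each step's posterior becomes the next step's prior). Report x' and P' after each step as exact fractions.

step 0: x' = [193/132, -379/132, -7/6], P' = [767/132 -905/132 -17/6; -905/132 1427/132 47/6; -17/6 47/6 31/3]
step 1: x' = [-12946/20301, 16162/6767, 320/201], P' = [19359/6767 -46730/20301 122/201; -46730/20301 95434/20301 280/67; 122/201 280/67 1870/201]
step 2: x' = [11207788/12920121, -23246566/12920121, -4373911/4306707], P' = [37142203/12920121 -30249094/12920121 2422694/4306707; -30249094/12920121 58833202/12920121 16563508/4306707; 2422694/4306707 16563508/4306707 12391354/1435569]

step 0: x̄ = F·x = [10, -2, -5]
step 0: P̄ = F·P·Fᵀ + Q = [24 -5 -11; -5 11 7; -11 7 14]
step 0: y = z − H·x̄ = [23]
step 0: S = H·P̄·Hᵀ + R = [132]
step 0: K = P̄·Hᵀ·S⁻¹ = [-49/132; -5/132; 1/6]
step 0: x' = x̄ + K·y = [193/132, -379/132, -7/6]
step 0: P' = (I − K·H)·P̄ = [767/132 -905/132 -17/6; -905/132 1427/132 47/6; -17/6 47/6 31/3]
step 1: x̄ = F·x = [-395/66, -45/11, -161/132]
step 1: P̄ = F·P·Fᵀ + Q = [1088/33 376/11 1085/66; 376/11 538/11 257/11; 1085/66 257/11 2327/132]
step 1: y = z − H·x̄ = [-921/44]
step 1: S = H·P̄·Hᵀ + R = [20301/44]
step 1: K = P̄·Hᵀ·S⁻¹ = [-5186/20301; -6284/20301; -9/67]
step 1: x' = x̄ + K·y = [-12946/20301, 16162/6767, 320/201]
step 1: P' = (I − K·H)·P̄ = [19359/6767 -46730/20301 122/201; -46730/20301 95434/20301 280/67; 122/201 280/67 1870/201]
step 2: x̄ = F·x = [992/201, 19404/6767, 3242/6767]
step 2: P̄ = F·P·Fᵀ + Q = [1097/67 2642/201 370/67; 2642/201 453094/20301 64530/6767; 370/67 64530/6767 70743/6767]
step 2: y = z − H·x̄ = [327383/20301]
step 2: S = H·P̄·Hᵀ + R = [1435569/6767]
step 2: K = P̄·Hᵀ·S⁻¹ = [-1086356/4306707; -1246282/4306707; -133057/1435569]
step 2: x' = x̄ + K·y = [11207788/12920121, -23246566/12920121, -4373911/4306707]
step 2: P' = (I − K·H)·P̄ = [37142203/12920121 -30249094/12920121 2422694/4306707; -30249094/12920121 58833202/12920121 16563508/4306707; 2422694/4306707 16563508/4306707 12391354/1435569]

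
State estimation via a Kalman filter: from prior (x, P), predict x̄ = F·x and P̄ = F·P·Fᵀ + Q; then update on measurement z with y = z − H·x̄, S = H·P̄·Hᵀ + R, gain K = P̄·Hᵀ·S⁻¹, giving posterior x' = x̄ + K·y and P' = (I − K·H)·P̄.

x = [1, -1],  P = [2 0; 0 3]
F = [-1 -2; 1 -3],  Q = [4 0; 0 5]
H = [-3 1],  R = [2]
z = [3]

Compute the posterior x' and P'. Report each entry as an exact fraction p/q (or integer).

x' = [13/51, 190/51]
P' = [196/51 550/51; 550/51 1636/51]

x̄ = F·x = [1, 4]
P̄ = F·P·Fᵀ + Q = [18 16; 16 34]
y = z − H·x̄ = [2]
S = H·P̄·Hᵀ + R = [102]
K = P̄·Hᵀ·S⁻¹ = [-19/51; -7/51]
x' = x̄ + K·y = [13/51, 190/51]
P' = (I − K·H)·P̄ = [196/51 550/51; 550/51 1636/51]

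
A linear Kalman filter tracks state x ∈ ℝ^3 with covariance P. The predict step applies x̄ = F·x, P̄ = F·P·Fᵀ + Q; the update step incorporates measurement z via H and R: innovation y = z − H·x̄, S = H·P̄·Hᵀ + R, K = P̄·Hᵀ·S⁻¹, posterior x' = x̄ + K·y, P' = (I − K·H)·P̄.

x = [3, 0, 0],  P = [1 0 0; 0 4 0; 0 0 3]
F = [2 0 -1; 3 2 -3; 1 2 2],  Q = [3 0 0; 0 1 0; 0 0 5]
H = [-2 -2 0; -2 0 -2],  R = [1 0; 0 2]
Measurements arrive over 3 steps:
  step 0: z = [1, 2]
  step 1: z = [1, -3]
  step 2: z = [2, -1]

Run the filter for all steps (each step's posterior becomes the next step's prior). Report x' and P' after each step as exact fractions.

step 0: x' = [42600/23357, -53587/23357, -63591/23357], P' = [77014/23357 -75453/23357 -76976/23357; -75453/23357 79713/23357 75437/23357; -76976/23357 75437/23357 88430/23357]
step 1: x' = [79370816/327816429, -235383767/327816429, 117627683/109272143], P' = [445825999/327816429 -411416956/327816429 -139505548/109272143; -411416956/327816429 458845321/327816429 128058992/109272143; -139505548/109272143 128058992/109272143 182290943/109272143]
step 2: x' = [1739324073671/1988753685561, -3750808198873/1988753685561, -739313737808/1988753685561], P' = [2665471280284/1988753685561 -2462165764727/1988753685561 -2495270304148/1988753685561; -2462165764727/1988753685561 2754413804401/1988753685561 2293325401187/1988753685561; -2495270304148/1988753685561 2293325401187/1988753685561 3268466748052/1988753685561]

step 0: x̄ = F·x = [6, 9, 3]
step 0: P̄ = F·P·Fᵀ + Q = [10 15 -4; 15 53 1; -4 1 34]
step 0: y = z − H·x̄ = [31, 20]
step 0: S = H·P̄·Hᵀ + R = [373 88; 88 146]
step 0: K = P̄·Hᵀ·S⁻¹ = [-3122/23357 -38/23357; -8520/23357 16/23357; 3078/23357 -11454/23357]
step 0: x' = x̄ + K·y = [42600/23357, -53587/23357, -63591/23357]
step 0: P' = (I − K·H)·P̄ = [77014/23357 -75453/23357 -76976/23357; -75453/23357 79713/23357 75437/23357; -76976/23357 75437/23357 88430/23357]
step 1: x̄ = F·x = [148791/23357, 211399/23357, -191756/23357]
step 1: P̄ = F·P·Fᵀ + Q = [774461/23357 967472/23357 -706446/23357; 967472/23357 1406093/23357 -966112/23357; -706446/23357 -966112/23357 860151/23357]
step 1: y = z − H·x̄ = [743737/23357, -156001/23357]
step 1: S = H·P̄·Hᵀ + R = [16485349/23357 277500/23357; 277500/23357 933594/23357]
step 1: K = P̄·Hᵀ·S⁻¹ = [-22939362/109272143 -27309355/327816429; -31618910/109272143 27239980/327816429; 22893112/109272143 -42785395/109272143]
step 1: x' = x̄ + K·y = [79370816/327816429, -235383767/327816429, 117627683/109272143]
step 1: P' = (I − K·H)·P̄ = [445825999/327816429 -411416956/327816429 -139505548/109272143; -411416956/327816429 458845321/327816429 128058992/109272143; -139505548/109272143 128058992/109272143 182290943/109272143]
step 2: x̄ = F·x = [-194141417/327816429, -1291304233/327816429, 314369380/327816429]
step 2: P̄ = F·P·Fᵀ + Q = [4987692688/327816429 5668202501/327816429 -3871665368/327816429; 5668202501/327816429 9083659573/327816429 -5423617225/327816429; -3871665368/327816429 -5423617225/327816429 5861462152/327816429]
step 2: y = z − H·x̄ = [-771752814/109272143, -87360503/327816429]
step 2: S = H·P̄·Hᵀ + R = [33986281827/109272143 1814150128/109272143; 1814150128/109272143 13078929274/327816429]
step 2: K = P̄·Hᵀ·S⁻¹ = [-406611031114/1988753685561 -56733658712/662917895187; -584496079348/1988753685561 56280121180/662917895187; 403889805922/1988753685561 -257732147968/662917895187]
step 2: x' = x̄ + K·y = [1739324073671/1988753685561, -3750808198873/1988753685561, -739313737808/1988753685561]
step 2: P' = (I − K·H)·P̄ = [2665471280284/1988753685561 -2462165764727/1988753685561 -2495270304148/1988753685561; -2462165764727/1988753685561 2754413804401/1988753685561 2293325401187/1988753685561; -2495270304148/1988753685561 2293325401187/1988753685561 3268466748052/1988753685561]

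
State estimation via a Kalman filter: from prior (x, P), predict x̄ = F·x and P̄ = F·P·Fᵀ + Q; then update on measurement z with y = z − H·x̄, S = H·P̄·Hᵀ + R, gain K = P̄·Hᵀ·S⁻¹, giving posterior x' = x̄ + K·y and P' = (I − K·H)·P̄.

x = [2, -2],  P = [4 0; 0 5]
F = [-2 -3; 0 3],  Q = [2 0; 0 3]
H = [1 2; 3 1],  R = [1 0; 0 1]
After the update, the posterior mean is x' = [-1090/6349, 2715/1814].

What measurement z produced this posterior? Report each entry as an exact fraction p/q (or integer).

z = [3, 1]

x̄ = F·x = [2, -6]
P̄ = F·P·Fᵀ + Q = [63 -45; -45 48]
S = H·P̄·Hᵀ + R = [76 -30; -30 346]
K = P̄·Hᵀ·S⁻¹ = [-2511/12698 5067/12698; 537/907 -363/1814]
x' − x̄ = [-13788/6349, 13599/1814] = K·y
y = (KᵀK)⁻¹·Kᵀ·(x' − x̄) = [13, 1]
z = y + H·x̄ = [13, 1] + [-10, 0] = [3, 1]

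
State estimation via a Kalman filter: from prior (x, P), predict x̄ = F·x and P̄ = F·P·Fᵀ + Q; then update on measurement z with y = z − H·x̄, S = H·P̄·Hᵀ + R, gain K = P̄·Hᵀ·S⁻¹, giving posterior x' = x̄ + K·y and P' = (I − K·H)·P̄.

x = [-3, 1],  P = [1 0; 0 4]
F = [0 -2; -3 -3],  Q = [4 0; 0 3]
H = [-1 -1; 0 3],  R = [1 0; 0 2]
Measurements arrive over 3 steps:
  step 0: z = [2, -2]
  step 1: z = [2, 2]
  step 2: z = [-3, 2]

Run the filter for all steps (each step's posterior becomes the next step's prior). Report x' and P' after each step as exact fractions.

step 0: x̄ = F·x = [-2, 6]
step 0: P̄ = F·P·Fᵀ + Q = [20 24; 24 48]
step 0: y = z − H·x̄ = [6, -20]
step 0: S = H·P̄·Hᵀ + R = [117 -216; -216 434]
step 0: K = P̄·Hᵀ·S⁻¹ = [-1772/2061 -60/229; -8/229 72/229]
step 0: x' = x̄ + K·y = [-1318/687, -114/229]
step 0: P' = (I − K·H)·P̄ = [2132/2061 -40/229; -40/229 48/229]
step 1: x̄ = F·x = [228/229, 1660/229]
step 1: P̄ = F·P·Fᵀ + Q = [1108/229 48/229; 48/229 2531/229]
step 1: y = z − H·x̄ = [2346/229, -4522/229]
step 1: S = H·P̄·Hᵀ + R = [3964/229 -7737/229; -7737/229 23237/229]
step 1: K = P̄·Hᵀ·S⁻¹ = [-112436/140831 -36564/140831; -5158/140831 44301/140831]
step 1: x' = x̄ + K·y = [-289620/140831, 93230/140831]
step 1: P' = (I − K·H)·P̄ = [136812/140831 -24376/140831; -24376/140831 29534/140831]
step 2: x̄ = F·x = [-186460/140831, 589170/140831]
step 2: P̄ = F·P·Fᵀ + Q = [681460/140831 30948/140831; 30948/140831 1480839/140831]
step 2: y = z − H·x̄ = [-19783/140831, -1485848/140831]
step 2: S = H·P̄·Hᵀ + R = [2365026/140831 -4535361/140831; -4535361/140831 13609213/140831]
step 2: K = P̄·Hᵀ·S⁻¹ = [-65853620/82486407 -7127808/27495469; -1007858/27495469 8639595/27495469]
step 2: x' = x̄ + K·y = [125646232/82486407, 24016864/27495469]
step 2: P' = (I − K·H)·P̄ = [80109236/82486407 -4751872/27495469; -4751872/27495469 5759730/27495469]

step 0: x' = [-1318/687, -114/229], P' = [2132/2061 -40/229; -40/229 48/229]
step 1: x' = [-289620/140831, 93230/140831], P' = [136812/140831 -24376/140831; -24376/140831 29534/140831]
step 2: x' = [125646232/82486407, 24016864/27495469], P' = [80109236/82486407 -4751872/27495469; -4751872/27495469 5759730/27495469]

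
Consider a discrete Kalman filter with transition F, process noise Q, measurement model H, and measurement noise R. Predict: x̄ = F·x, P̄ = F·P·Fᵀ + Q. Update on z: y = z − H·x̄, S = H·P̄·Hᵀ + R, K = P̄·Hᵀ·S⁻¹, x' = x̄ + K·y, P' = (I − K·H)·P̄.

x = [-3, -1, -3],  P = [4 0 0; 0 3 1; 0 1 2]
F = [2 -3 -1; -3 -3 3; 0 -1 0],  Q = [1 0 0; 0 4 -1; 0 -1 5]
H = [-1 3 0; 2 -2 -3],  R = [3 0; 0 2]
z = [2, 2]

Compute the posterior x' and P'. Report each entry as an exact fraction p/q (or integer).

x' = [44707/16165, 24816/16165, 3302/16165]
P' = [535926/16165 182028/16165 231786/16165; 182028/16165 201017/48495 226294/48495; 231786/16165 226294/48495 317378/48495]

x̄ = F·x = [0, 3, 1]
P̄ = F·P·Fᵀ + Q = [52 -9 10; -9 67 5; 10 5 8]
y = z − H·x̄ = [-7, 11]
S = H·P̄·Hᵀ + R = [712 -593; -593 562]
K = P̄·Hᵀ·S⁻¹ = [3386/16165 6219/16165; 18989/48495 5626/48495; -5492/48495 -7003/48495]
x' = x̄ + K·y = [44707/16165, 24816/16165, 3302/16165]
P' = (I − K·H)·P̄ = [535926/16165 182028/16165 231786/16165; 182028/16165 201017/48495 226294/48495; 231786/16165 226294/48495 317378/48495]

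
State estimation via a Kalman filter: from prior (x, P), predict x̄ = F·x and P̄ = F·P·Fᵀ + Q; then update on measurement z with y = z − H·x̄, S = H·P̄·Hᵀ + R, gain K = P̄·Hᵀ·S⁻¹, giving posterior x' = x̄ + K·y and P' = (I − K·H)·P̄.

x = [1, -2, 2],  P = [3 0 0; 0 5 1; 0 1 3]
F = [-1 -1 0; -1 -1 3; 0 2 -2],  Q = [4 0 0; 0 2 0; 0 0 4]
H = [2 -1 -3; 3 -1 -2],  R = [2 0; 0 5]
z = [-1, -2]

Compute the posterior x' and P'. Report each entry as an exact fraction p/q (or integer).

x' = [-2672/3719, 11351/3719, -4772/3719]
P' = [13897/7438 10807/3719 1478/3719; 10807/3719 82016/3719 -21280/3719; 1478/3719 -21280/3719 9532/3719]

x̄ = F·x = [1, 7, -8]
P̄ = F·P·Fᵀ + Q = [12 5 -8; 5 31 -20; -8 -20 28]
y = z − H·x̄ = [-20, -14]
S = H·P̄·Hᵀ + R = [289 250; 250 242]
K = P̄·Hᵀ·S⁻¹ = [-672/3719 2833/7438; 1719/3719 -1407/3719; -2180/3719 1330/3719]
x' = x̄ + K·y = [-2672/3719, 11351/3719, -4772/3719]
P' = (I − K·H)·P̄ = [13897/7438 10807/3719 1478/3719; 10807/3719 82016/3719 -21280/3719; 1478/3719 -21280/3719 9532/3719]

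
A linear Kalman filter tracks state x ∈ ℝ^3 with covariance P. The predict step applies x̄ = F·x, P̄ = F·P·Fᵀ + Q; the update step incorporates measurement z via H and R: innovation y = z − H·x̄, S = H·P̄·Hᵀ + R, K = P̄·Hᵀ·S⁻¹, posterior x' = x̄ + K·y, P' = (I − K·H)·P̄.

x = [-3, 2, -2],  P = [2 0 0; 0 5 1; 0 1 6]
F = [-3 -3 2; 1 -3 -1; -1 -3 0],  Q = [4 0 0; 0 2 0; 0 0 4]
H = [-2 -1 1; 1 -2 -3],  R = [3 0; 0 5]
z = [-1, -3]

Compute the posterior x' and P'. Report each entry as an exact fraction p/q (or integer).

x̄ = F·x = [-1, -7, -3]
P̄ = F·P·Fᵀ + Q = [79 24 45; 24 61 46; 45 46 51]
y = z − H·x̄ = [-7, -25]
S = H·P̄·Hᵀ + R = [255 244; 244 973]
K = P̄·Hᵀ·S⁻¹ = [-107925/188579 6908/188579; -3715/188579 -44808/188579; -33905/188579 -30260/188579]
x' = x̄ + K·y = [394196/188579, -173848/188579, 428098/188579]
P' = (I − K·H)·P̄ = [830448/188579 -643091/188579 694030/188579; -643091/188579 694586/188579 -602741/188579; 694030/188579 -602741/188579 683604/188579]

x' = [394196/188579, -173848/188579, 428098/188579]
P' = [830448/188579 -643091/188579 694030/188579; -643091/188579 694586/188579 -602741/188579; 694030/188579 -602741/188579 683604/188579]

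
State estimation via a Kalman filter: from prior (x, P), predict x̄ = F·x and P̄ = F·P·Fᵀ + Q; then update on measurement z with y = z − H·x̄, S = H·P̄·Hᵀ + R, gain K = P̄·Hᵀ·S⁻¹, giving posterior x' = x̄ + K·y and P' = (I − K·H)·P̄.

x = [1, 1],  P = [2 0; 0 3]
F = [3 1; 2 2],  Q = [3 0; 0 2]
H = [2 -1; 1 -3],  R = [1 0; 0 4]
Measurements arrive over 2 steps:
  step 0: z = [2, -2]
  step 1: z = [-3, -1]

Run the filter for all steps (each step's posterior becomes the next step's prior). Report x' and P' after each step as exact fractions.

step 0: x̄ = F·x = [4, 4]
step 0: P̄ = F·P·Fᵀ + Q = [24 18; 18 22]
step 0: y = z − H·x̄ = [-2, 6]
step 0: S = H·P̄·Hᵀ + R = [47 -12; -12 118]
step 0: K = P̄·Hᵀ·S⁻¹ = [1590/2701 -525/2701; 538/2701 -1044/2701]
step 0: x' = x̄ + K·y = [4474/2701, 3464/2701]
step 0: P' = (I − K·H)·P̄ = [1374/2701 1158/2701; 1158/2701 1778/2701]
step 1: x̄ = F·x = [16886/2701, 15876/2701]
step 1: P̄ = F·P·Fᵀ + Q = [29195/2701 21064/2701; 21064/2701 27274/2701]
step 1: y = z − H·x̄ = [-25999/2701, 28041/2701]
step 1: S = H·P̄·Hᵀ + R = [62499/2701 -7236/2701; -7236/2701 159081/2701]
step 1: K = P̄·Hᵀ·S⁻¹ = [234146/406847 -228889/1220541; 237362/1220541 -455366/1220541]
step 1: x' = x̄ + K·y = [-502395/406847, 161872/1220541]
step 1: P' = (I − K·H)·P̄ = [604574/1220541 506710/1220541; 506710/1220541 258686/406847]

step 0: x' = [4474/2701, 3464/2701], P' = [1374/2701 1158/2701; 1158/2701 1778/2701]
step 1: x' = [-502395/406847, 161872/1220541], P' = [604574/1220541 506710/1220541; 506710/1220541 258686/406847]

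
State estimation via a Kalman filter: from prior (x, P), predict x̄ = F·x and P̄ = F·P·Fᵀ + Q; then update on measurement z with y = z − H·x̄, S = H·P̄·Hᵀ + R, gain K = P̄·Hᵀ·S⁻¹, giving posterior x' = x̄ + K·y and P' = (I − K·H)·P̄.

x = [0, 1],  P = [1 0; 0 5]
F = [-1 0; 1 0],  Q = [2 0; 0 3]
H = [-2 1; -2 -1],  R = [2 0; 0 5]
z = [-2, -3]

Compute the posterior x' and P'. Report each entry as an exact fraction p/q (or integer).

x' = [32/31, 4/31]
P' = [107/310 28/155; 28/155 174/155]

x̄ = F·x = [0, 0]
P̄ = F·P·Fᵀ + Q = [3 -1; -1 4]
y = z − H·x̄ = [-2, -3]
S = H·P̄·Hᵀ + R = [22 8; 8 17]
K = P̄·Hᵀ·S⁻¹ = [-79/310 -27/155; 59/155 -46/155]
x' = x̄ + K·y = [32/31, 4/31]
P' = (I − K·H)·P̄ = [107/310 28/155; 28/155 174/155]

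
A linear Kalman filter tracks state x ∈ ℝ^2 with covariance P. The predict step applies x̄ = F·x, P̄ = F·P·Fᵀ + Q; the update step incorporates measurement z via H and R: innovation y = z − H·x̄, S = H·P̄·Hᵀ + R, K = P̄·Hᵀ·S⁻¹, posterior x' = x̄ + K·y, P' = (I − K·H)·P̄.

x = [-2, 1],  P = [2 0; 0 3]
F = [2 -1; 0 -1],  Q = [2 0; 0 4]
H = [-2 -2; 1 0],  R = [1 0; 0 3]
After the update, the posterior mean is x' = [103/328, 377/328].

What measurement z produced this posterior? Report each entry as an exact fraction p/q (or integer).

x̄ = F·x = [-5, -1]
P̄ = F·P·Fᵀ + Q = [13 3; 3 7]
S = H·P̄·Hᵀ + R = [105 -32; -32 16]
K = P̄·Hᵀ·S⁻¹ = [-6/41 341/656; -14/41 -325/656]
x' − x̄ = [1743/328, 705/328] = K·y
y = (KᵀK)⁻¹·Kᵀ·(x' − x̄) = [-15, 6]
z = y + H·x̄ = [-15, 6] + [12, -5] = [-3, 1]

z = [-3, 1]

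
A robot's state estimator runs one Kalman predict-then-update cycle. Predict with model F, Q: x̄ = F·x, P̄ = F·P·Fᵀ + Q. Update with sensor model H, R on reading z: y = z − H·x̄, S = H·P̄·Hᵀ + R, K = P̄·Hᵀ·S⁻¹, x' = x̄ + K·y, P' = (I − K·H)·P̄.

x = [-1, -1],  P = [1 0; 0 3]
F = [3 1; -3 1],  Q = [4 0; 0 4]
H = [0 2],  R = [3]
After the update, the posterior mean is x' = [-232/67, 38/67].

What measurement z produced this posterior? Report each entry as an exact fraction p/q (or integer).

x̄ = F·x = [-4, 2]
P̄ = F·P·Fᵀ + Q = [16 -6; -6 16]
S = H·P̄·Hᵀ + R = [67]
K = P̄·Hᵀ·S⁻¹ = [-12/67; 32/67]
x' − x̄ = [36/67, -96/67] = K·y
y = (KᵀK)⁻¹·Kᵀ·(x' − x̄) = [-3]
z = y + H·x̄ = [-3] + [4] = [1]

z = [1]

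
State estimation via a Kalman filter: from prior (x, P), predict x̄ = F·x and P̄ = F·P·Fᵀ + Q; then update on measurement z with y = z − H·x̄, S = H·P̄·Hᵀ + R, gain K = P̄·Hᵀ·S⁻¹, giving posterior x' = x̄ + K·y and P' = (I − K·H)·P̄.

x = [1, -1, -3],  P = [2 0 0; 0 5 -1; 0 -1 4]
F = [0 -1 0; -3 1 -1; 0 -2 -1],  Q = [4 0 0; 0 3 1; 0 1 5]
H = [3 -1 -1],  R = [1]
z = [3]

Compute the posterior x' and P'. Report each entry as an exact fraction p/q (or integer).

x̄ = F·x = [1, -1, 5]
P̄ = F·P·Fᵀ + Q = [9 -6 9; -6 32 -6; 9 -6 25]
y = z − H·x̄ = [4]
S = H·P̄·Hᵀ + R = [109]
K = P̄·Hᵀ·S⁻¹ = [24/109; -44/109; 8/109]
x' = x̄ + K·y = [205/109, -285/109, 577/109]
P' = (I − K·H)·P̄ = [405/109 402/109 789/109; 402/109 1552/109 -302/109; 789/109 -302/109 2661/109]

x' = [205/109, -285/109, 577/109]
P' = [405/109 402/109 789/109; 402/109 1552/109 -302/109; 789/109 -302/109 2661/109]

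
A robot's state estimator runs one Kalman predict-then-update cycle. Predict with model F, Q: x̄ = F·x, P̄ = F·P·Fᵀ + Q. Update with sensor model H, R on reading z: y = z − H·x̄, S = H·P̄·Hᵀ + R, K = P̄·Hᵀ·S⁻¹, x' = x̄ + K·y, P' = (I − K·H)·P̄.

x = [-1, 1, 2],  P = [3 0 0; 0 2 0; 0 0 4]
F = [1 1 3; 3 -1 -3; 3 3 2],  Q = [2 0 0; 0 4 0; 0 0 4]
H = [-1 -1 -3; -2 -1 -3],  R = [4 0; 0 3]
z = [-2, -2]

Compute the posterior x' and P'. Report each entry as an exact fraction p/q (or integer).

x' = [32592/26821, -126520/26821, 42718/26821]
P' = [137744/26821 -222868/26821 2760/26821; -222868/26821 851834/26821 -164214/26821; 2760/26821 -164214/26821 57062/26821]

x̄ = F·x = [6, -10, 4]
P̄ = F·P·Fᵀ + Q = [43 -29 39; -29 69 -3; 39 -3 65]
y = z − H·x̄ = [6, 12]
S = H·P̄·Hᵀ + R = [859 986; 986 1163]
K = P̄·Hᵀ·S⁻¹ = [19211/26821 -20300/26821; -34081/26821 28848/26821; -2433/26821 -4164/26821]
x' = x̄ + K·y = [32592/26821, -126520/26821, 42718/26821]
P' = (I − K·H)·P̄ = [137744/26821 -222868/26821 2760/26821; -222868/26821 851834/26821 -164214/26821; 2760/26821 -164214/26821 57062/26821]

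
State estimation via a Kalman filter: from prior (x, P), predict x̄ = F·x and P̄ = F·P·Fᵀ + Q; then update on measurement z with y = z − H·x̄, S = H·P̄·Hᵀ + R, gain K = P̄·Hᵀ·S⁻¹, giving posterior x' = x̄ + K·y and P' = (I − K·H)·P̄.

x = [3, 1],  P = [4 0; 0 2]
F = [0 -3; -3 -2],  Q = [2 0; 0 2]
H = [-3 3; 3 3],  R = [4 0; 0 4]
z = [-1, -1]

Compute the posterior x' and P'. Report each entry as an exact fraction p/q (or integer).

x̄ = F·x = [-3, -11]
P̄ = F·P·Fᵀ + Q = [20 12; 12 46]
y = z − H·x̄ = [23, 41]
S = H·P̄·Hᵀ + R = [382 234; 234 814]
K = P̄·Hᵀ·S⁻¹ = [-2625/16012 2643/16012; 5289/32024 5325/32024]
x' = x̄ + K·y = [-12/4003, -3073/8006]
P' = (I − K·H)·P̄ = [878/4003 3/4003; 3/4003 1769/8006]

x' = [-12/4003, -3073/8006]
P' = [878/4003 3/4003; 3/4003 1769/8006]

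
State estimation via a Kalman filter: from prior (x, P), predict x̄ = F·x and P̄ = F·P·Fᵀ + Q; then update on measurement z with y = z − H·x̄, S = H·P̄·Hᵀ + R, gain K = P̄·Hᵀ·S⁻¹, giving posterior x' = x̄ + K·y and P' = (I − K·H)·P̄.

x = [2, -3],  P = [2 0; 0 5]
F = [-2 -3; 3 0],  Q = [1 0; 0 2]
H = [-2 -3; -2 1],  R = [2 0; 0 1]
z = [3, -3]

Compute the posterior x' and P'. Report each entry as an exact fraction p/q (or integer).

x̄ = F·x = [5, 6]
P̄ = F·P·Fᵀ + Q = [54 -12; -12 20]
y = z − H·x̄ = [31, 1]
S = H·P̄·Hᵀ + R = [254 108; 108 285]
K = P̄·Hᵀ·S⁻¹ = [-1260/10121 -3784/10121; -2502/10121 7532/30363]
x' = x̄ + K·y = [7761/10121, -42976/30363]
P' = (I − K·H)·P̄ = [1734/10121 -316/10121; -316/10121 5636/30363]

x' = [7761/10121, -42976/30363]
P' = [1734/10121 -316/10121; -316/10121 5636/30363]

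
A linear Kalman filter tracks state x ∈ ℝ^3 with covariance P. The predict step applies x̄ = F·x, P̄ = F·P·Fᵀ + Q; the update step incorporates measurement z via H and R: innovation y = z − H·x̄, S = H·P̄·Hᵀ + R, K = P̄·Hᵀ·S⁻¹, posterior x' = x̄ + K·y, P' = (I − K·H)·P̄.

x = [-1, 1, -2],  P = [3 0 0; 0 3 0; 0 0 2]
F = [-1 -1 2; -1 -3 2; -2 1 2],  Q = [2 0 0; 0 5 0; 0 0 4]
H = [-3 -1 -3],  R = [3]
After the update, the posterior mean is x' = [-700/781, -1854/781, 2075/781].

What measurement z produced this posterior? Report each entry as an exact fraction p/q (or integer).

x̄ = F·x = [-4, -6, -1]
P̄ = F·P·Fᵀ + Q = [16 20 11; 20 43 5; 11 5 27]
S = H·P̄·Hᵀ + R = [781]
K = P̄·Hᵀ·S⁻¹ = [-101/781; -118/781; -119/781]
x' − x̄ = [2424/781, 2832/781, 2856/781] = K·y
y = (KᵀK)⁻¹·Kᵀ·(x' − x̄) = [-24]
z = y + H·x̄ = [-24] + [21] = [-3]

z = [-3]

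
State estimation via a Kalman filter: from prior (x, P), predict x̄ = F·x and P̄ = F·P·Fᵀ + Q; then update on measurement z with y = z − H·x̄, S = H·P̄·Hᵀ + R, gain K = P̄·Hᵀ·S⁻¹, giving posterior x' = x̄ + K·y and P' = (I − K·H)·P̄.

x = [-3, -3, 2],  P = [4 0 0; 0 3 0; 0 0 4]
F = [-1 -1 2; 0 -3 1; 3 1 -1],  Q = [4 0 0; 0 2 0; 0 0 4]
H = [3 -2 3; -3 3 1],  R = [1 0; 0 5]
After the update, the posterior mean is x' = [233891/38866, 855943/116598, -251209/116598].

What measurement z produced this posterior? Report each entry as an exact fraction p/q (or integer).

x̄ = F·x = [10, 11, -14]
P̄ = F·P·Fᵀ + Q = [27 17 -23; 17 33 -13; -23 -13 47]
S = H·P̄·Hᵀ + R = [337 2; 2 346]
K = P̄·Hᵀ·S⁻¹ = [-1251/19433 -5939/38866; -9377/58299 11903/116598; 16877/58299 25753/116598]
x' − x̄ = [-154769/38866, -426635/116598, 1381163/116598] = K·y
y = (KᵀK)⁻¹·Kᵀ·(x' − x̄) = [31, 13]
z = y + H·x̄ = [31, 13] + [-34, -11] = [-3, 2]

z = [-3, 2]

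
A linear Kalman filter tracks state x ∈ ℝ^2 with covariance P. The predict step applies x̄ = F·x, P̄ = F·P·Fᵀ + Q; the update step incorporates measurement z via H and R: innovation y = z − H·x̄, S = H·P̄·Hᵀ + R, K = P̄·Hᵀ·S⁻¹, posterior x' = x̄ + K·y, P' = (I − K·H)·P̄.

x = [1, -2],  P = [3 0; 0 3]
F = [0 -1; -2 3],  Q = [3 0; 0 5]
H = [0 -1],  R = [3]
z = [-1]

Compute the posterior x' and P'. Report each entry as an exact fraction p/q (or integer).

x̄ = F·x = [2, -8]
P̄ = F·P·Fᵀ + Q = [6 -9; -9 44]
y = z − H·x̄ = [-9]
S = H·P̄·Hᵀ + R = [47]
K = P̄·Hᵀ·S⁻¹ = [9/47; -44/47]
x' = x̄ + K·y = [13/47, 20/47]
P' = (I − K·H)·P̄ = [201/47 -27/47; -27/47 132/47]

x' = [13/47, 20/47]
P' = [201/47 -27/47; -27/47 132/47]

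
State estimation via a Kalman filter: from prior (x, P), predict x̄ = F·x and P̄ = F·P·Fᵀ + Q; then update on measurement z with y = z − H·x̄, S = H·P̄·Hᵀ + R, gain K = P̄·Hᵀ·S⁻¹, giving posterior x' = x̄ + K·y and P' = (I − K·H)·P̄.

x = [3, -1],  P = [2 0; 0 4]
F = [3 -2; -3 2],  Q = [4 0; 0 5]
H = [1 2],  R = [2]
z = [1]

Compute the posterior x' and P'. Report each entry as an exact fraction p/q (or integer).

x̄ = F·x = [11, -11]
P̄ = F·P·Fᵀ + Q = [38 -34; -34 39]
y = z − H·x̄ = [12]
S = H·P̄·Hᵀ + R = [60]
K = P̄·Hᵀ·S⁻¹ = [-1/2; 11/15]
x' = x̄ + K·y = [5, -11/5]
P' = (I − K·H)·P̄ = [23 -12; -12 101/15]

x' = [5, -11/5]
P' = [23 -12; -12 101/15]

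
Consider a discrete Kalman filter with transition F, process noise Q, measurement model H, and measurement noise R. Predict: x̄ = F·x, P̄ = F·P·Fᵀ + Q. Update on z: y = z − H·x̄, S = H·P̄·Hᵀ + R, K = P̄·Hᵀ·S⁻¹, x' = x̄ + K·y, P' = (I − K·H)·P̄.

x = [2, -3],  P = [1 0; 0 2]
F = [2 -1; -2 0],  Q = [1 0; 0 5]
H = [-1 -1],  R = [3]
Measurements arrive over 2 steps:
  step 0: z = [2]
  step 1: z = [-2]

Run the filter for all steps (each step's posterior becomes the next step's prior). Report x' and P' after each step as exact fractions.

step 0: x̄ = F·x = [7, -4]
step 0: P̄ = F·P·Fᵀ + Q = [7 -4; -4 9]
step 0: y = z − H·x̄ = [5]
step 0: S = H·P̄·Hᵀ + R = [11]
step 0: K = P̄·Hᵀ·S⁻¹ = [-3/11; -5/11]
step 0: x' = x̄ + K·y = [62/11, -69/11]
step 0: P' = (I − K·H)·P̄ = [68/11 -59/11; -59/11 74/11]
step 1: x̄ = F·x = [193/11, -124/11]
step 1: P̄ = F·P·Fᵀ + Q = [593/11 -390/11; -390/11 327/11]
step 1: y = z − H·x̄ = [47/11]
step 1: S = H·P̄·Hᵀ + R = [173/11]
step 1: K = P̄·Hᵀ·S⁻¹ = [-203/173; 63/173]
step 1: x' = x̄ + K·y = [2168/173, -1681/173]
step 1: P' = (I − K·H)·P̄ = [5580/173 -4971/173; -4971/173 4782/173]

step 0: x' = [62/11, -69/11], P' = [68/11 -59/11; -59/11 74/11]
step 1: x' = [2168/173, -1681/173], P' = [5580/173 -4971/173; -4971/173 4782/173]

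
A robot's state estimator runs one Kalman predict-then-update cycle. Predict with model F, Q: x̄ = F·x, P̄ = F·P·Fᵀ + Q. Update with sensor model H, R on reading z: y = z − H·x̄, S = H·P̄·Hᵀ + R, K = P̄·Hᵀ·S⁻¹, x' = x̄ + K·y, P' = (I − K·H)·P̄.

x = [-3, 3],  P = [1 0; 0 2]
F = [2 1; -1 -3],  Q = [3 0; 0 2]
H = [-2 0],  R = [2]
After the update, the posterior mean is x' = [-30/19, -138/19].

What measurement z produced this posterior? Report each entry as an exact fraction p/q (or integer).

x̄ = F·x = [-3, -6]
P̄ = F·P·Fᵀ + Q = [9 -8; -8 21]
S = H·P̄·Hᵀ + R = [38]
K = P̄·Hᵀ·S⁻¹ = [-9/19; 8/19]
x' − x̄ = [27/19, -24/19] = K·y
y = (KᵀK)⁻¹·Kᵀ·(x' − x̄) = [-3]
z = y + H·x̄ = [-3] + [6] = [3]

z = [3]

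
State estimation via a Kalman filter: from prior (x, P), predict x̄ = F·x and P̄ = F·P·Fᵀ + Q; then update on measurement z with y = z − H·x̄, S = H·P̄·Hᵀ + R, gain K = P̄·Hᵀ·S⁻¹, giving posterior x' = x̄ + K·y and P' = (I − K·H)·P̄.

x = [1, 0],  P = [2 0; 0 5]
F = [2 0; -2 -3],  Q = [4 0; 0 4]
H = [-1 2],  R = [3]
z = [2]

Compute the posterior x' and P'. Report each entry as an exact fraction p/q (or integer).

x̄ = F·x = [2, -2]
P̄ = F·P·Fᵀ + Q = [12 -8; -8 57]
y = z − H·x̄ = [8]
S = H·P̄·Hᵀ + R = [275]
K = P̄·Hᵀ·S⁻¹ = [-28/275; 122/275]
x' = x̄ + K·y = [326/275, 426/275]
P' = (I − K·H)·P̄ = [2516/275 1216/275; 1216/275 791/275]

x' = [326/275, 426/275]
P' = [2516/275 1216/275; 1216/275 791/275]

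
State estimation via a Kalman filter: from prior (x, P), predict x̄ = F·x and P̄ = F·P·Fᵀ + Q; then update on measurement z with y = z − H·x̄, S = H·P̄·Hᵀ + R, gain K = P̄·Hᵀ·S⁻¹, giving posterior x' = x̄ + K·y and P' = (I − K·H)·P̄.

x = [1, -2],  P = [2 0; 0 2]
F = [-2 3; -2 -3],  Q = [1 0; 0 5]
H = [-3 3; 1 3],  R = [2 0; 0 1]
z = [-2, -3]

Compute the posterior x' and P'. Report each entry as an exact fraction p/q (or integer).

x̄ = F·x = [-8, 4]
P̄ = F·P·Fᵀ + Q = [27 -10; -10 31]
y = z − H·x̄ = [-38, -7]
S = H·P̄·Hᵀ + R = [704 258; 258 247]
K = P̄·Hᵀ·S⁻¹ = [-26643/107324 13263/53662; 1281/15332 1907/7666]
x' = x̄ + K·y = [-7960/26831, -3512/3833]
P' = (I − K·H)·P̄ = [19953/107324 313/15332; 313/15332 1167/15332]

x' = [-7960/26831, -3512/3833]
P' = [19953/107324 313/15332; 313/15332 1167/15332]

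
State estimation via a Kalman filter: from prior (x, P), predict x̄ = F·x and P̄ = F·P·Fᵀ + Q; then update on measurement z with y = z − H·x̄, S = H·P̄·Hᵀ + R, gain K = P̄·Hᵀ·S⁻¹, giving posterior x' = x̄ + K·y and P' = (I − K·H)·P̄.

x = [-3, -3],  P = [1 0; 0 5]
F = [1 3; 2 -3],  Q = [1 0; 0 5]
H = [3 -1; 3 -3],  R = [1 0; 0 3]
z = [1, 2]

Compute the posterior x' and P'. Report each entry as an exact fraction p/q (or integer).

x' = [-2596/9565, -12122/9565]
P' = [2803/9565 4091/9565; 4091/9565 8322/9565]

x̄ = F·x = [-12, 3]
P̄ = F·P·Fᵀ + Q = [47 -43; -43 54]
y = z − H·x̄ = [40, 47]
S = H·P̄·Hᵀ + R = [736 1101; 1101 1686]
K = P̄·Hᵀ·S⁻¹ = [4318/9565 -1288/9565; 3951/9565 -4231/9565]
x' = x̄ + K·y = [-2596/9565, -12122/9565]
P' = (I − K·H)·P̄ = [2803/9565 4091/9565; 4091/9565 8322/9565]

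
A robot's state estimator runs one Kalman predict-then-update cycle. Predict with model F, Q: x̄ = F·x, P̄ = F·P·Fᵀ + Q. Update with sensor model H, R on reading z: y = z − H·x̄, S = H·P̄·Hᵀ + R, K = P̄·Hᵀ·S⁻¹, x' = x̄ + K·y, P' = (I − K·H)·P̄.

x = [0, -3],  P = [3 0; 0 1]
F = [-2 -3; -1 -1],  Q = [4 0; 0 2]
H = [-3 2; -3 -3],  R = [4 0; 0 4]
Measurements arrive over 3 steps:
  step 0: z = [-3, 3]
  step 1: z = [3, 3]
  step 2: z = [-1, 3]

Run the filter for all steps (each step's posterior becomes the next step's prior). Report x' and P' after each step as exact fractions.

step 0: x̄ = F·x = [9, 3]
step 0: P̄ = F·P·Fᵀ + Q = [25 9; 9 6]
step 0: y = z − H·x̄ = [18, 39]
step 0: S = H·P̄·Hᵀ + R = [145 216; 216 445]
step 0: K = P̄·Hᵀ·S⁻¹ = [-3333/17869 -2478/17869; 3045/17869 -3285/17869]
step 0: x' = x̄ + K·y = [4185/17869, -19698/17869]
step 0: P' = (I − K·H)·P̄ = [3988/17869 -684/17869; -684/17869 5064/17869]
step 1: x̄ = F·x = [50724/17869, 15513/17869]
step 1: P̄ = F·P·Fᵀ + Q = [124796/17869 19748/17869; 19748/17869 43422/17869]
step 1: y = z − H·x̄ = [174753/17869, 252318/17869]
step 1: S = H·P̄·Hᵀ + R = [1131352/17869 921876/17869; 921876/17869 1940902/17869]
step 1: K = P̄·Hᵀ·S⁻¹ = [-1750501/9415664 -636093/4707832; 1596855/9415664 -838905/4707832]
step 1: x' = x̄ + K·y = [-8355285/9415664, 99543/9415664]
step 1: P' = (I − K·H)·P̄ = [519725/2353916 -95663/2353916; -95663/2353916 654933/2353916]
step 2: x̄ = F·x = [16411941/9415664, 4127871/4707832]
step 2: P̄ = F·P·Fᵀ + Q = [16241005/2353916 1262967/1176958; 1262967/1176958 1422791/588479]
step 2: y = z − H·x̄ = [23308675/9415664, 102250041/9415664]
step 2: S = H·P̄·Hᵀ + R = [148038157/2353916 119599863/2353916; 119599863/2353916 252271997/2353916]
step 2: K = P̄·Hᵀ·S⁻¹ = [-909853509/4894345055 -660942444/4894345055; 830120267/4894345055 -871813803/4894345055]
step 2: x' = x̄ + K·y = [-898839366/4894345055, -3121133417/4894345055]
step 2: P' = (I − K·H)·P̄ = [1080385444/4894345055 -199128852/4894345055; -199128852/4894345055 1361547256/4894345055]

step 0: x' = [4185/17869, -19698/17869], P' = [3988/17869 -684/17869; -684/17869 5064/17869]
step 1: x' = [-8355285/9415664, 99543/9415664], P' = [519725/2353916 -95663/2353916; -95663/2353916 654933/2353916]
step 2: x' = [-898839366/4894345055, -3121133417/4894345055], P' = [1080385444/4894345055 -199128852/4894345055; -199128852/4894345055 1361547256/4894345055]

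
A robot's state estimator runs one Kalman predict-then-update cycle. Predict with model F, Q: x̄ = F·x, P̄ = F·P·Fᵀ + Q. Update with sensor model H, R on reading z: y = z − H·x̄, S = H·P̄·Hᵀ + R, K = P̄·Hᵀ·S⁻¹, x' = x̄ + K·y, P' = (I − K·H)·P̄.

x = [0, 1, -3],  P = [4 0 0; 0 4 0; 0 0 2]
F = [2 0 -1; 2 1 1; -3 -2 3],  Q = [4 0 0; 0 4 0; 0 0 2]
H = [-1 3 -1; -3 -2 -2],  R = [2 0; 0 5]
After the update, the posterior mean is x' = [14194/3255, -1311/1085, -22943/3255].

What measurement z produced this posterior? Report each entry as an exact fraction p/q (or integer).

z = [-1, 3]

x̄ = F·x = [3, -2, -11]
P̄ = F·P·Fᵀ + Q = [22 14 -30; 14 26 -26; -30 -26 72]
S = H·P̄·Hᵀ + R = [342 -90; -90 195]
K = P̄·Hᵀ·S⁻¹ = [223/1953 -132/1085; 51/217 -116/1085; -262/651 -638/3255]
x' − x̄ = [4429/3255, 859/1085, 12862/3255] = K·y
y = (KᵀK)⁻¹·Kᵀ·(x' − x̄) = [-3, -14]
z = y + H·x̄ = [-3, -14] + [2, 17] = [-1, 3]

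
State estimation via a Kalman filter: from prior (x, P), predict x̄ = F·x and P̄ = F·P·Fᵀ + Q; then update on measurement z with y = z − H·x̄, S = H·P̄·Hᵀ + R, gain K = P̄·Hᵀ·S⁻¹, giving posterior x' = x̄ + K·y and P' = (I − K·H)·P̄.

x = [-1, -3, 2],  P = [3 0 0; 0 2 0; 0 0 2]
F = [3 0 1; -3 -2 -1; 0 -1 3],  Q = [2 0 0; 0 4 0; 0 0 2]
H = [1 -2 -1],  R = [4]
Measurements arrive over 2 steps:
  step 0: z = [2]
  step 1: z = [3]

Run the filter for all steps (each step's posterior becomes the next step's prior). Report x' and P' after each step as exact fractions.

step 0: x̄ = F·x = [-1, 7, 9]
step 0: P̄ = F·P·Fᵀ + Q = [31 -29 6; -29 41 -2; 6 -2 22]
step 0: y = z − H·x̄ = [26]
step 0: S = H·P̄·Hᵀ + R = [317]
step 0: K = P̄·Hᵀ·S⁻¹ = [83/317; -109/317; -12/317]
step 0: x' = x̄ + K·y = [1841/317, -615/317, 2541/317]
step 0: P' = (I − K·H)·P̄ = [2938/317 -146/317 2898/317; -146/317 1116/317 -1942/317; 2898/317 -1942/317 6830/317]
step 1: x̄ = F·x = [8064/317, -6834/317, 8238/317]
step 1: P̄ = F·P·Fᵀ + Q = [51294/317 -45900/317 48952/317; -45900/317 46872/317 -35068/317; 48952/317 -35068/317 74872/317]
step 1: y = z − H·x̄ = [-12543/317]
step 1: S = H·P̄·Hᵀ + R = [260346/317]
step 1: K = P̄·Hᵀ·S⁻¹ = [47071/130173; -52288/130173; 22108/130173]
step 1: x' = x̄ + K·y = [482969/43391, -245798/43391, 836030/43391]
step 1: P' = (I − K·H)·P̄ = [7084340/130173 -3320012/130173 13536080/130173; -3320012/130173 1998104/130173 -7107068/130173; 13536080/130173 -7107068/130173 27661784/130173]

step 0: x' = [1841/317, -615/317, 2541/317], P' = [2938/317 -146/317 2898/317; -146/317 1116/317 -1942/317; 2898/317 -1942/317 6830/317]
step 1: x' = [482969/43391, -245798/43391, 836030/43391], P' = [7084340/130173 -3320012/130173 13536080/130173; -3320012/130173 1998104/130173 -7107068/130173; 13536080/130173 -7107068/130173 27661784/130173]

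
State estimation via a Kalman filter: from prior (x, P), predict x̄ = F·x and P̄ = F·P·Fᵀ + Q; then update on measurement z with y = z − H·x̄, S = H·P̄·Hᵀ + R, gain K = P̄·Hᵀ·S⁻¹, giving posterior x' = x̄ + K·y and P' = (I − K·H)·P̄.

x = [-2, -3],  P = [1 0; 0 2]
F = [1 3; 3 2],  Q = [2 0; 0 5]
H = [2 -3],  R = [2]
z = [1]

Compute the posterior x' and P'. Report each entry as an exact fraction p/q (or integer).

x̄ = F·x = [-11, -12]
P̄ = F·P·Fᵀ + Q = [21 15; 15 22]
y = z − H·x̄ = [-13]
S = H·P̄·Hᵀ + R = [104]
K = P̄·Hᵀ·S⁻¹ = [-3/104; -9/26]
x' = x̄ + K·y = [-85/8, -15/2]
P' = (I − K·H)·P̄ = [2175/104 363/26; 363/26 124/13]

x' = [-85/8, -15/2]
P' = [2175/104 363/26; 363/26 124/13]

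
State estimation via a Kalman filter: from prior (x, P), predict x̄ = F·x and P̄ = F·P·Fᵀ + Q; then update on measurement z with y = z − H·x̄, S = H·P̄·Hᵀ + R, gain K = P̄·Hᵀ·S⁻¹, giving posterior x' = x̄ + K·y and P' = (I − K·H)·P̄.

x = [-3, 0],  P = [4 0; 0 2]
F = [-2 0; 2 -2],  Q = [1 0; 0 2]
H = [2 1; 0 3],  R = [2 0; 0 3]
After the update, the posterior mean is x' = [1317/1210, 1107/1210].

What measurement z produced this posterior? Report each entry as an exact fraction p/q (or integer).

z = [3, 3]

x̄ = F·x = [6, -6]
P̄ = F·P·Fᵀ + Q = [17 -16; -16 26]
S = H·P̄·Hᵀ + R = [32 -18; -18 237]
K = P̄·Hᵀ·S⁻¹ = [567/1210 -101/605; -3/1210 199/605]
x' − x̄ = [-5943/1210, 8367/1210] = K·y
y = (KᵀK)⁻¹·Kᵀ·(x' − x̄) = [-3, 21]
z = y + H·x̄ = [-3, 21] + [6, -18] = [3, 3]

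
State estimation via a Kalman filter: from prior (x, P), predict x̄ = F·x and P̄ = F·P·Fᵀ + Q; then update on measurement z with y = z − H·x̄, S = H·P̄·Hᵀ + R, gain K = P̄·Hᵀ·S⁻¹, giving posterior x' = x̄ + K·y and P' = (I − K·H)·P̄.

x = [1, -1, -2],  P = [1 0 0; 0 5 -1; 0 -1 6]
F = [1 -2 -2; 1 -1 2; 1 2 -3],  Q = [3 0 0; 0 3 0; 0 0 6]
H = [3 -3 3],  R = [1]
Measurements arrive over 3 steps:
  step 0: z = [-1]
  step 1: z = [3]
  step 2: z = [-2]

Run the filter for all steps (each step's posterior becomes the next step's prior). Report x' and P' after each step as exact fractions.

step 0: x' = [12031/2935, 1406/587, -1193/587], P' = [78196/2935 5423/587 -10203/587; 5423/587 3719/587 -1724/587; -10203/587 -1724/587 8511/587]
step 1: x' = [-78581960/27959869, -112118/3994267, 15116412/3994267], P' = [502713644/27959869 -5045776/3994267 -76722845/3994267; -5045776/3994267 11619061/3994267 16612340/3994267; -76722845/3994267 16612340/3994267 93587283/3994267]
step 2: x' = [482418670604/349589689615, 357123529758/349589689615, -359156364984/349589689615], P' = [3458568163681/349589689615 19394669952/349589689615 -3423313717371/349589689615; 19394669952/349589689615 943260879709/349589689615 918764033628/349589689615; -3423313717371/349589689615 918764033628/349589689615 4359955990706/349589689615]

step 0: x̄ = F·x = [7, -2, 5]
step 0: P̄ = F·P·Fᵀ + Q = [40 -11 15; -11 37 -52; 15 -52 93]
step 0: y = z − H·x̄ = [-43]
step 0: S = H·P̄·Hᵀ + R = [2935]
step 0: K = P̄·Hᵀ·S⁻¹ = [198/2935; -60/587; 96/587]
step 0: x' = x̄ + K·y = [12031/2935, 1406/587, -1193/587]
step 0: P' = (I − K·H)·P̄ = [78196/2935 5423/587 -10203/587; 5423/587 3719/587 -1724/587; -10203/587 -1724/587 8511/587]
step 1: x̄ = F·x = [9901/2935, -6929/2935, 43986/2935]
step 1: P̄ = F·P·Fᵀ + Q = [358241/2935 -118939/2935 496981/2935; -118939/2935 52006/2935 -196534/2935; 496981/2935 -196534/2935 1071171/2935]
step 1: y = z − H·x̄ = [-173643/2935]
step 1: S = H·P̄·Hᵀ + R = [27959869/2935]
step 1: K = P̄·Hᵀ·S⁻¹ = [2922483/27959869; -157491/3994267; 756294/3994267]
step 1: x' = x̄ + K·y = [-78581960/27959869, -112118/3994267, 15116412/3994267]
step 1: P' = (I − K·H)·P̄ = [502713644/27959869 -5045776/3994267 -76722845/3994267; -5045776/3994267 11619061/3994267 16612340/3994267; -76722845/3994267 16612340/3994267 93587283/3994267]
step 2: x̄ = F·x = [-288642076/27959869, 133832634/27959869, -397596264/27959869]
step 2: P̄ = F·P·Fᵀ + Q = [6752183311/27959869 -2081674890/27959869 7025918157/27959869; -2081674890/27959869 745626286/27959869 -2274874953/27959869; 7025918157/27959869 -2274874953/27959869 8577446597/27959869]
step 2: y = z − H·x̄ = [2404293184/27959869]
step 2: S = H·P̄·Hᵀ + R = [349589689615/27959869]
step 2: K = P̄·Hᵀ·S⁻¹ = [47579329074/349589689615; -15306528387/349589689615; 53634719121/349589689615]
step 2: x' = x̄ + K·y = [482418670604/349589689615, 357123529758/349589689615, -359156364984/349589689615]
step 2: P' = (I − K·H)·P̄ = [3458568163681/349589689615 19394669952/349589689615 -3423313717371/349589689615; 19394669952/349589689615 943260879709/349589689615 918764033628/349589689615; -3423313717371/349589689615 918764033628/349589689615 4359955990706/349589689615]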